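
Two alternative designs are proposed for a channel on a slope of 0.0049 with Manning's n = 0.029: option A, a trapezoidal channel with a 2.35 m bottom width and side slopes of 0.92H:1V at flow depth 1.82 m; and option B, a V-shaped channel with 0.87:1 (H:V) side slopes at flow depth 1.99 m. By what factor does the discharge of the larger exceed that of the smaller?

Channel A: With bottom width b = 2.35 m and side slope z = 0.92: A = (b + zy)y = (2.35 + 0.92×1.82)×1.82 = 7.324 m²; P = b + 2y√(1+z²) = 2.35 + 2×1.82×1.359 = 7.296 m. Hydraulic radius R = A/P = 7.324/7.296 = 1.004 m. Q_A = (1/0.029)·7.324·1.004^(2/3)·√0.0049 = 17.73 m³/s.
Channel B: For a triangular section with side slope z = 0.87: A = zy² = 0.87×1.99² = 3.445 m²; P = 2y√(1+z²) = 2×1.99×1.325 = 5.275 m. Hydraulic radius R = A/P = 3.445/5.275 = 0.6531 m. Q_B = (1/0.029)·3.445·0.6531^(2/3)·√0.0049 = 6.26 m³/s.
The larger discharge is 17.73 m³/s and the smaller is 6.26 m³/s; the ratio is 2.83.

2.83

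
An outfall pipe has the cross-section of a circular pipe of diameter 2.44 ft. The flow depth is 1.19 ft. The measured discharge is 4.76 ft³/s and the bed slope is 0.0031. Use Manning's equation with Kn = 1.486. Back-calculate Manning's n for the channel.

For a circular section of diameter D = 2.44 ft at depth y = 1.19 ft, the central angle is θ = 2 arccos(1 − 2y/D) = 3.092 rad. Then A = (D²/8)(θ − sin θ) = 2.265 ft² and P = Dθ/2 = 3.773 ft.
Hydraulic radius R = A/P = 2.265/3.773 = 0.6003 ft.
Rearranging Manning's equation: n = (1.486/Q) A R^(2/3) S^(1/2) = (1.486/4.76) × 2.265 × 0.6003^(2/3) × √0.0031 = 0.028.

n = 0.028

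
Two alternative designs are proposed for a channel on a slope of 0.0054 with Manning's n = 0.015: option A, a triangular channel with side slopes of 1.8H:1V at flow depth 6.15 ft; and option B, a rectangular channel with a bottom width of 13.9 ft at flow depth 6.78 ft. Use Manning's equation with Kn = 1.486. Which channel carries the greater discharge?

channel B

Channel A: For a triangular section with side slope z = 1.8: A = zy² = 1.8×6.15² = 68.08 ft²; P = 2y√(1+z²) = 2×6.15×2.059 = 25.33 ft. Hydraulic radius R = A/P = 68.08/25.33 = 2.688 ft. Q_A = (1.486/0.015)·68.08·2.688^(2/3)·√0.0054 = 958.2 ft³/s.
Channel B: Flow area A = b·y = 13.9 × 6.78 = 94.24 ft². Wetted perimeter P = b + 2y = 13.9 + 2×6.78 = 27.46 ft. Hydraulic radius R = A/P = 94.24/27.46 = 3.432 ft. Q_B = (1.486/0.015)·94.24·3.432^(2/3)·√0.0054 = 1561 ft³/s.
Q_A = 958.2 ft³/s vs Q_B = 1561 ft³/s, so channel B carries more.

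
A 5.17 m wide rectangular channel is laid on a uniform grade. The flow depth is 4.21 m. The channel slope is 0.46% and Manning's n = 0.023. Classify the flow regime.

Flow area A = b·y = 5.17 × 4.21 = 21.77 m². Wetted perimeter P = b + 2y = 5.17 + 2×4.21 = 13.59 m.
Hydraulic radius R = A/P = 21.77/13.59 = 1.602 m.
V = (1/n) R^(2/3) √S = (1/0.023) × 1.602^(2/3) × √0.0046 = 4.037 m/s. Hydraulic depth D_h = A/T = 21.77/5.17 = 4.21 m.
Froude number Fr = V/√(g·D_h) = 4.037/√(9.81×4.21) = 0.628, which is less than 1, so the flow is subcritical.

subcritical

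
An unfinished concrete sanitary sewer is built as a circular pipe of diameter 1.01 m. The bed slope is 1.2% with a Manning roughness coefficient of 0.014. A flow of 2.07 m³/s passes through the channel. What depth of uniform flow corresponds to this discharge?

y_n = 0.7 m

Manning's equation rearranged: A R^(2/3) = nQ / (1·√S) = 0.014 × 2.07 / (√0.012) = 0.2645.
Trying y = 0.837 m: A R^(2/3) = 0.3232 — too large.
Trying y = 0.607 m: A R^(2/3) = 0.2156 — too small.
Trying y = 0.7 m: A R^(2/3) = 0.2645 — close enough.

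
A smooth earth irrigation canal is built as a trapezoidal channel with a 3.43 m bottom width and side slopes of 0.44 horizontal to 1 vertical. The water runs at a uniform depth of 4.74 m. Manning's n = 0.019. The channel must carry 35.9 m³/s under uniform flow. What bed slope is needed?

S = 0.00029

With bottom width b = 3.43 m and side slope z = 0.44: A = (b + zy)y = (3.43 + 0.44×4.74)×4.74 = 26.14 m²; P = b + 2y√(1+z²) = 3.43 + 2×4.74×1.093 = 13.79 m.
Hydraulic radius R = A/P = 26.14/13.79 = 1.896 m.
From Manning's equation, S = [nQ / (1 A R^(2/3))]² = [0.019 × 35.9 / (1 × 26.14 × 1.896^(2/3))]² = 0.00029.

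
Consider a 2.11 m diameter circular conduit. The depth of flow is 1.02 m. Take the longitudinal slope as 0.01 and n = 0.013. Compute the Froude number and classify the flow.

For a circular section of diameter D = 2.11 m at depth y = 1.02 m, the central angle is θ = 2 arccos(1 − 2y/D) = 3.075 rad. Then A = (D²/8)(θ − sin θ) = 1.674 m² and P = Dθ/2 = 3.244 m.
Hydraulic radius R = A/P = 1.674/3.244 = 0.5161 m.
V = (1/n) R^(2/3) √S = (1/0.013) × 0.5161^(2/3) × √0.01 = 4.949 m/s. Hydraulic depth D_h = A/T = 1.674/2.109 = 0.794 m.
Froude number Fr = V/√(g·D_h) = 4.949/√(9.81×0.794) = 1.77, which is greater than 1, so the flow is supercritical.

supercritical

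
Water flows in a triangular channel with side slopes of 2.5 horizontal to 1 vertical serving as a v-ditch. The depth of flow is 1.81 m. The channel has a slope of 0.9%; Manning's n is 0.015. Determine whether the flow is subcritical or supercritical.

For a triangular section with side slope z = 2.5: A = zy² = 2.5×1.81² = 8.19 m²; P = 2y√(1+z²) = 2×1.81×2.693 = 9.747 m.
Hydraulic radius R = A/P = 8.19/9.747 = 0.8403 m.
V = (1/n) R^(2/3) √S = (1/0.015) × 0.8403^(2/3) × √0.009 = 5.632 m/s. Hydraulic depth D_h = A/T = 8.19/9.05 = 0.905 m.
Froude number Fr = V/√(g·D_h) = 5.632/√(9.81×0.905) = 1.89, which is greater than 1, so the flow is supercritical.

supercritical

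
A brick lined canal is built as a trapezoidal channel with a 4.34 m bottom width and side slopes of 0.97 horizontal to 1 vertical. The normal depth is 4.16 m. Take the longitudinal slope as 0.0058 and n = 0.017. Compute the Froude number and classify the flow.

supercritical

With bottom width b = 4.34 m and side slope z = 0.97: A = (b + zy)y = (4.34 + 0.97×4.16)×4.16 = 34.84 m²; P = b + 2y√(1+z²) = 4.34 + 2×4.16×1.393 = 15.93 m.
Hydraulic radius R = A/P = 34.84/15.93 = 2.187 m.
V = (1/n) R^(2/3) √S = (1/0.017) × 2.187^(2/3) × √0.0058 = 7.548 m/s. Hydraulic depth D_h = A/T = 34.84/12.41 = 2.807 m.
Froude number Fr = V/√(g·D_h) = 7.548/√(9.81×2.807) = 1.44, which is greater than 1, so the flow is supercritical.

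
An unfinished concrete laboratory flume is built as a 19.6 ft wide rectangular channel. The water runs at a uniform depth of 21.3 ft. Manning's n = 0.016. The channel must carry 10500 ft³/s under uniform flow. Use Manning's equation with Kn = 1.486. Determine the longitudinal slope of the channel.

Flow area A = b·y = 19.6 × 21.3 = 417.5 ft². Wetted perimeter P = b + 2y = 19.6 + 2×21.3 = 62.2 ft.
Hydraulic radius R = A/P = 417.5/62.2 = 6.712 ft.
From Manning's equation, S = [nQ / (1.486 A R^(2/3))]² = [0.016 × 10500 / (1.486 × 417.5 × 6.712^(2/3))]² = 0.00579.

S = 0.00579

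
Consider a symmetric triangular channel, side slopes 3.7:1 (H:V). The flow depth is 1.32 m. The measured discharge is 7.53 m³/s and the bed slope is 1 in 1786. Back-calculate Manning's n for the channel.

For a triangular section with side slope z = 3.7: A = zy² = 3.7×1.32² = 6.447 m²; P = 2y√(1+z²) = 2×1.32×3.833 = 10.12 m.
Hydraulic radius R = A/P = 6.447/10.12 = 0.6371 m.
Rearranging Manning's equation: n = (1/Q) A R^(2/3) S^(1/2) = (1/7.53) × 6.447 × 0.6371^(2/3) × √0.0005599 = 0.015.

n = 0.015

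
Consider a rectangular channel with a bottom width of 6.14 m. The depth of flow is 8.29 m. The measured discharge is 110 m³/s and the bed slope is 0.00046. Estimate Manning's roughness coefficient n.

Flow area A = b·y = 6.14 × 8.29 = 50.9 m². Wetted perimeter P = b + 2y = 6.14 + 2×8.29 = 22.72 m.
Hydraulic radius R = A/P = 50.9/22.72 = 2.24 m.
Rearranging Manning's equation: n = (1/Q) A R^(2/3) S^(1/2) = (1/110) × 50.9 × 2.24^(2/3) × √0.00046 = 0.017.

n = 0.017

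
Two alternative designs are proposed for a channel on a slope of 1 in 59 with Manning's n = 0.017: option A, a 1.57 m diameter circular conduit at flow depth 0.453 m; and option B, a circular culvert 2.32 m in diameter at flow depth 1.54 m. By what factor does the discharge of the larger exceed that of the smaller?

12.2

Channel A: For a circular section of diameter D = 1.57 m at depth y = 0.453 m, the central angle is θ = 2 arccos(1 − 2y/D) = 2.268 rad. Then A = (D²/8)(θ − sin θ) = 0.4627 m² and P = Dθ/2 = 1.781 m. Hydraulic radius R = A/P = 0.4627/1.781 = 0.2599 m. Q_A = (1/0.017)·0.4627·0.2599^(2/3)·√0.01695 = 1.443 m³/s.
Channel B: For a circular section of diameter D = 2.32 m at depth y = 1.54 m, the central angle is θ = 2 arccos(1 − 2y/D) = 3.809 rad. Then A = (D²/8)(θ − sin θ) = 2.979 m² and P = Dθ/2 = 4.419 m. Hydraulic radius R = A/P = 2.979/4.419 = 0.6743 m. Q_B = (1/0.017)·2.979·0.6743^(2/3)·√0.01695 = 17.54 m³/s.
The larger discharge is 17.54 m³/s and the smaller is 1.443 m³/s; the ratio is 12.2.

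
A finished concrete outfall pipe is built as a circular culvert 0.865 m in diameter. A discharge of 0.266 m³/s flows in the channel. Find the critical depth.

At critical depth, Q² T / (g A³) = 1, i.e. A³/T = Q²/g = 0.266²/9.81 = 0.007213.
At y = 0.209 m: A³/T = 0.001772 — low.
At y = 0.335 m: A³/T = 0.01102 — high.
At y = 0.3 m: A³/T = 0.007205 — ≈ 0.007213.

y_c = 0.3 m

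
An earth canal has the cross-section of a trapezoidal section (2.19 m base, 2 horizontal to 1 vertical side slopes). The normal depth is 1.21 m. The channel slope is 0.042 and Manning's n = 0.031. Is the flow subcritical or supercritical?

supercritical

With bottom width b = 2.19 m and side slope z = 2: A = (b + zy)y = (2.19 + 2×1.21)×1.21 = 5.578 m²; P = b + 2y√(1+z²) = 2.19 + 2×1.21×2.236 = 7.601 m.
Hydraulic radius R = A/P = 5.578/7.601 = 0.7338 m.
V = (1/n) R^(2/3) √S = (1/0.031) × 0.7338^(2/3) × √0.042 = 5.379 m/s. Hydraulic depth D_h = A/T = 5.578/7.03 = 0.7935 m.
Froude number Fr = V/√(g·D_h) = 5.379/√(9.81×0.7935) = 1.93, which is greater than 1, so the flow is supercritical.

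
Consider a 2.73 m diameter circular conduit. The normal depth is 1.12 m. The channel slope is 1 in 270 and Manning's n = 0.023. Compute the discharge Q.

Q = 4.24 m³/s

For a circular section of diameter D = 2.73 m at depth y = 1.12 m, the central angle is θ = 2 arccos(1 − 2y/D) = 2.781 rad. Then A = (D²/8)(θ − sin θ) = 2.262 m² and P = Dθ/2 = 3.796 m.
Hydraulic radius R = A/P = 2.262/3.796 = 0.5958 m.
Manning's equation: Q = (1/n) A R^(2/3) S^(1/2) = (1/0.023) × 2.262 × 0.5958^(2/3) × 0.003704^(1/2) = 4.24 m³/s.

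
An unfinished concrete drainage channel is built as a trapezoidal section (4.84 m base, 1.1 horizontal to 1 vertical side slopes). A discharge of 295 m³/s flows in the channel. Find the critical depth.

At critical depth, Q² T / (g A³) = 1, i.e. A³/T = Q²/g = 295²/9.81 = 8871.
Try y = 4.17 m: A³/T = 4335 — too small.
Try y = 5.58 m: A³/T = 13430 — too large.
Try y = 5.02 m: A³/T = 8861 — ≈ 8871.

y_c = 5.02 m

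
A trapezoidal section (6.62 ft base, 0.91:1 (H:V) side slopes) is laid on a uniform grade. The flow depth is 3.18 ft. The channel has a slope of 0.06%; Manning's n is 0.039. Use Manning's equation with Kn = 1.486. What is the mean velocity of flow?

With bottom width b = 6.62 ft and side slope z = 0.91: A = (b + zy)y = (6.62 + 0.91×3.18)×3.18 = 30.25 ft²; P = b + 2y√(1+z²) = 6.62 + 2×3.18×1.352 = 15.22 ft.
Hydraulic radius R = A/P = 30.25/15.22 = 1.988 ft.
From Manning's equation, V = (1.486/n) R^(2/3) S^(1/2) = (1.486/0.039) × 1.988^(2/3) × 0.0006^(1/2) = 1.48 ft/s.

V = 1.48 ft/s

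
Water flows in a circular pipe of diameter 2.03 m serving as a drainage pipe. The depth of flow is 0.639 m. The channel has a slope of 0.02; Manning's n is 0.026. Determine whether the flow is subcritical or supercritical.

supercritical

For a circular section of diameter D = 2.03 m at depth y = 0.639 m, the central angle is θ = 2 arccos(1 − 2y/D) = 2.383 rad. Then A = (D²/8)(θ − sin θ) = 0.8728 m² and P = Dθ/2 = 2.418 m.
Hydraulic radius R = A/P = 0.8728/2.418 = 0.3609 m.
V = (1/n) R^(2/3) √S = (1/0.026) × 0.3609^(2/3) × √0.02 = 2.757 m/s. Hydraulic depth D_h = A/T = 0.8728/1.886 = 0.4629 m.
Froude number Fr = V/√(g·D_h) = 2.757/√(9.81×0.4629) = 1.29, which is greater than 1, so the flow is supercritical.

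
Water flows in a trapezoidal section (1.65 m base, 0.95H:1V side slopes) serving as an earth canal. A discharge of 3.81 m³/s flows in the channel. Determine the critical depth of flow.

y_c = 0.707 m

At critical depth, Q² T / (g A³) = 1, i.e. A³/T = Q²/g = 3.81²/9.81 = 1.48.
Trying y = 0.543 m: A³/T = 0.6066 — short.
Trying y = 0.905 m: A³/T = 3.478 — over.
Trying y = 0.707 m: A³/T = 1.477 — close enough.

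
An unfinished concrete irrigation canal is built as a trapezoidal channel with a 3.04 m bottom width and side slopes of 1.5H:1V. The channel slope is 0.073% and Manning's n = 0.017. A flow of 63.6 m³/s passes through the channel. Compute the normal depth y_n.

y_n = 3.36 m

Manning's equation rearranged: A R^(2/3) = nQ / (1·√S) = 0.017 × 63.6 / (√0.00073) = 40.02.
Trying y = 2.91 m: A R^(2/3) = 29.38 — low.
Trying y = 3.36 m: A R^(2/3) = 40.05 — close enough.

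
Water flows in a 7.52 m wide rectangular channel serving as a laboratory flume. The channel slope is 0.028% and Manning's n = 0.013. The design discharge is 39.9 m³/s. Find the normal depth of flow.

Manning's equation rearranged: A R^(2/3) = nQ / (1·√S) = 0.013 × 39.9 / (√0.00028) = 31.
Try y = 3.28 m: A R^(2/3) = 35.84 — too large.
Try y = 2.62 m: A R^(2/3) = 26.32 — too small.
Try y = 2.95 m: A R^(2/3) = 31.01 — close enough.

y_n = 2.95 m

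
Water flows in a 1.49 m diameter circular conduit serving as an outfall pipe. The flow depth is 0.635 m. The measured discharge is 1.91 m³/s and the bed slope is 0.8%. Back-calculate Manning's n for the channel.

For a circular section of diameter D = 1.49 m at depth y = 0.635 m, the central angle is θ = 2 arccos(1 − 2y/D) = 2.845 rad. Then A = (D²/8)(θ − sin θ) = 0.7085 m² and P = Dθ/2 = 2.12 m.
Hydraulic radius R = A/P = 0.7085/2.12 = 0.3343 m.
Rearranging Manning's equation: n = (1/Q) A R^(2/3) S^(1/2) = (1/1.91) × 0.7085 × 0.3343^(2/3) × √0.008 = 0.016.

n = 0.016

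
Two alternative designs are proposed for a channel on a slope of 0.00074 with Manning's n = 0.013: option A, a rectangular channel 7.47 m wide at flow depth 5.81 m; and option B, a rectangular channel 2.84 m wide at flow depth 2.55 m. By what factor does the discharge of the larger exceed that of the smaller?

Channel A: Flow area A = b·y = 7.47 × 5.81 = 43.4 m². Wetted perimeter P = b + 2y = 7.47 + 2×5.81 = 19.09 m. Hydraulic radius R = A/P = 43.4/19.09 = 2.273 m. Q_A = (1/0.013)·43.4·2.273^(2/3)·√0.00074 = 157 m³/s.
Channel B: Flow area A = b·y = 2.84 × 2.55 = 7.242 m². Wetted perimeter P = b + 2y = 2.84 + 2×2.55 = 7.94 m. Hydraulic radius R = A/P = 7.242/7.94 = 0.9121 m. Q_B = (1/0.013)·7.242·0.9121^(2/3)·√0.00074 = 14.25 m³/s.
The larger discharge is 157 m³/s and the smaller is 14.25 m³/s; the ratio is 11.

11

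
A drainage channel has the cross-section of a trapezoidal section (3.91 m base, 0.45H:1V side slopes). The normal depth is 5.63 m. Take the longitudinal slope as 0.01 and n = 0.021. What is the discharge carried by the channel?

With bottom width b = 3.91 m and side slope z = 0.45: A = (b + zy)y = (3.91 + 0.45×5.63)×5.63 = 36.28 m²; P = b + 2y√(1+z²) = 3.91 + 2×5.63×1.097 = 16.26 m.
Hydraulic radius R = A/P = 36.28/16.26 = 2.231 m.
Manning's equation: Q = (1/n) A R^(2/3) S^(1/2) = (1/0.021) × 36.28 × 2.231^(2/3) × 0.01^(1/2) = 295 m³/s.

Q = 295 m³/s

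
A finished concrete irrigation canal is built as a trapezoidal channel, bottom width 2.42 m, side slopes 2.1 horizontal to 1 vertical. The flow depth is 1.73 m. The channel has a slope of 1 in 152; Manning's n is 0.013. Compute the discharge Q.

Q = 65.4 m³/s

With bottom width b = 2.42 m and side slope z = 2.1: A = (b + zy)y = (2.42 + 2.1×1.73)×1.73 = 10.47 m²; P = b + 2y√(1+z²) = 2.42 + 2×1.73×2.326 = 10.47 m.
Hydraulic radius R = A/P = 10.47/10.47 = 1 m.
Manning's equation: Q = (1/n) A R^(2/3) S^(1/2) = (1/0.013) × 10.47 × 1^(2/3) × 0.006579^(1/2) = 65.4 m³/s.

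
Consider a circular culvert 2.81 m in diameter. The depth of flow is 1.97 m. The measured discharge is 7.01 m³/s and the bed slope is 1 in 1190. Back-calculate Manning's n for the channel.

For a circular section of diameter D = 2.81 m at depth y = 1.97 m, the central angle is θ = 2 arccos(1 − 2y/D) = 3.969 rad. Then A = (D²/8)(θ − sin θ) = 4.645 m² and P = Dθ/2 = 5.577 m.
Hydraulic radius R = A/P = 4.645/5.577 = 0.8328 m.
Rearranging Manning's equation: n = (1/Q) A R^(2/3) S^(1/2) = (1/7.01) × 4.645 × 0.8328^(2/3) × √0.0008403 = 0.017.

n = 0.017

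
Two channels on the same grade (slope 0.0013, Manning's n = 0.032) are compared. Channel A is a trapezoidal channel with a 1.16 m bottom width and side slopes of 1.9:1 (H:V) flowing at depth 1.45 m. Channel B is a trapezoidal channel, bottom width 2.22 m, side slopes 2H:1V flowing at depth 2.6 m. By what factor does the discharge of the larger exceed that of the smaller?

Channel A: With bottom width b = 1.16 m and side slope z = 1.9: A = (b + zy)y = (1.16 + 1.9×1.45)×1.45 = 5.677 m²; P = b + 2y√(1+z²) = 1.16 + 2×1.45×2.147 = 7.387 m. Hydraulic radius R = A/P = 5.677/7.387 = 0.7685 m. Q_A = (1/0.032)·5.677·0.7685^(2/3)·√0.0013 = 5.367 m³/s.
Channel B: With bottom width b = 2.22 m and side slope z = 2: A = (b + zy)y = (2.22 + 2×2.6)×2.6 = 19.29 m²; P = b + 2y√(1+z²) = 2.22 + 2×2.6×2.236 = 13.85 m. Hydraulic radius R = A/P = 19.29/13.85 = 1.393 m. Q_B = (1/0.032)·19.29·1.393^(2/3)·√0.0013 = 27.11 m³/s.
The larger discharge is 27.11 m³/s and the smaller is 5.367 m³/s; the ratio is 5.05.

5.05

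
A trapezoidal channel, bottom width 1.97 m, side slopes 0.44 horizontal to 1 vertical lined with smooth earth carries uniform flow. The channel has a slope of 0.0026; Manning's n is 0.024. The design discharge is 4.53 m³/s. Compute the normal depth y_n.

Manning's equation rearranged: A R^(2/3) = nQ / (1·√S) = 0.024 × 4.53 / (√0.0026) = 2.132.
At y = 1.4 m: A R^(2/3) = 2.908 — over.
At y = 0.817 m: A R^(2/3) = 1.21 — short.
At y = 1.16 m: A R^(2/3) = 2.134 — close enough.

y_n = 1.16 m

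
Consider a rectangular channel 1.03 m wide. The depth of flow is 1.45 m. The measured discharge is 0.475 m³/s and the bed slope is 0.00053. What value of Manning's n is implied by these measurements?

Flow area A = b·y = 1.03 × 1.45 = 1.494 m². Wetted perimeter P = b + 2y = 1.03 + 2×1.45 = 3.93 m.
Hydraulic radius R = A/P = 1.494/3.93 = 0.38 m.
Rearranging Manning's equation: n = (1/Q) A R^(2/3) S^(1/2) = (1/0.475) × 1.494 × 0.38^(2/3) × √0.00053 = 0.038.

n = 0.038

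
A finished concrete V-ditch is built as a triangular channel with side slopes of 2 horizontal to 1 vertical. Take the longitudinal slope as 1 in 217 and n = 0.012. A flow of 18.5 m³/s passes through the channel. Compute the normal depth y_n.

y_n = 1.47 m

Manning's equation rearranged: A R^(2/3) = nQ / (1·√S) = 0.012 × 18.5 / (√0.004608) = 3.27.
At y = 1.87 m: A R^(2/3) = 6.208 — high.
At y = 1.08 m: A R^(2/3) = 1.436 — low.
At y = 1.47 m: A R^(2/3) = 3.268 — close enough.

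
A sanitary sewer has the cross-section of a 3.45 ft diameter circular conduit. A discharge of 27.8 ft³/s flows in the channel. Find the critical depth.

At critical depth, Q² T / (g A³) = 1, i.e. A³/T = Q²/g = 27.8²/32.2 = 24.
Trying y = 1.91 ft: A³/T = 43.68 — too large.
Trying y = 1.3 ft: A³/T = 10.01 — too small.
Trying y = 1.63 ft: A³/T = 23.84 — matches.

y_c = 1.63 ft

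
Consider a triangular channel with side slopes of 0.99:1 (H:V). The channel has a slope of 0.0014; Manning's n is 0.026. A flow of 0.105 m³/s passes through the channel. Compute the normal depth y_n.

Manning's equation rearranged: A R^(2/3) = nQ / (1·√S) = 0.026 × 0.105 / (√0.0014) = 0.07296.
Trying y = 0.593 m: A R^(2/3) = 0.1224 — too large.
Trying y = 0.488 m: A R^(2/3) = 0.07282 — matches.

y_n = 0.488 m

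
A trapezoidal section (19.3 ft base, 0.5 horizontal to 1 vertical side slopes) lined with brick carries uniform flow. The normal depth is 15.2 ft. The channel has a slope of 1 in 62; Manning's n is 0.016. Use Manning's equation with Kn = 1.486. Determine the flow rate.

Q = 18800 ft³/s

With bottom width b = 19.3 ft and side slope z = 0.5: A = (b + zy)y = (19.3 + 0.5×15.2)×15.2 = 408.9 ft²; P = b + 2y√(1+z²) = 19.3 + 2×15.2×1.118 = 53.29 ft.
Hydraulic radius R = A/P = 408.9/53.29 = 7.673 ft.
Manning's equation: Q = (1.486/n) A R^(2/3) S^(1/2) = (1.486/0.016) × 408.9 × 7.673^(2/3) × 0.01613^(1/2) = 18800 ft³/s.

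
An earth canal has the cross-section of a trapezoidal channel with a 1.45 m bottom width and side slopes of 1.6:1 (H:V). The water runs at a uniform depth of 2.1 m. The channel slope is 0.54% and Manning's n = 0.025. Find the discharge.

Q = 31.2 m³/s

With bottom width b = 1.45 m and side slope z = 1.6: A = (b + zy)y = (1.45 + 1.6×2.1)×2.1 = 10.1 m²; P = b + 2y√(1+z²) = 1.45 + 2×2.1×1.887 = 9.375 m.
Hydraulic radius R = A/P = 10.1/9.375 = 1.077 m.
Manning's equation: Q = (1/n) A R^(2/3) S^(1/2) = (1/0.025) × 10.1 × 1.077^(2/3) × 0.0054^(1/2) = 31.2 m³/s.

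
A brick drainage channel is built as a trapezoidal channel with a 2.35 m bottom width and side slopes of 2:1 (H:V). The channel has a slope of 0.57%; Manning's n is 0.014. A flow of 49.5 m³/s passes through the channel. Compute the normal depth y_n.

y_n = 1.66 m

Manning's equation rearranged: A R^(2/3) = nQ / (1·√S) = 0.014 × 49.5 / (√0.0057) = 9.179.
Trying y = 1.89 m: A R^(2/3) = 12.14 — high.
Trying y = 1.44 m: A R^(2/3) = 6.794 — low.
Trying y = 1.66 m: A R^(2/3) = 9.179 — matches.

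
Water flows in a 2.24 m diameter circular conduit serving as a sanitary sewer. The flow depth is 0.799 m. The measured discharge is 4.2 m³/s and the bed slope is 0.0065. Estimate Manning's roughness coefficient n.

n = 0.014

For a circular section of diameter D = 2.24 m at depth y = 0.799 m, the central angle is θ = 2 arccos(1 − 2y/D) = 2.56 rad. Then A = (D²/8)(θ − sin θ) = 1.261 m² and P = Dθ/2 = 2.867 m.
Hydraulic radius R = A/P = 1.261/2.867 = 0.4399 m.
Rearranging Manning's equation: n = (1/Q) A R^(2/3) S^(1/2) = (1/4.2) × 1.261 × 0.4399^(2/3) × √0.0065 = 0.014.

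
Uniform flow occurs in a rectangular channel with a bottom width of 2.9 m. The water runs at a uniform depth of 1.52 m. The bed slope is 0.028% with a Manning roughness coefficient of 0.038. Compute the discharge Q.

Flow area A = b·y = 2.9 × 1.52 = 4.408 m². Wetted perimeter P = b + 2y = 2.9 + 2×1.52 = 5.94 m.
Hydraulic radius R = A/P = 4.408/5.94 = 0.7421 m.
Manning's equation: Q = (1/n) A R^(2/3) S^(1/2) = (1/0.038) × 4.408 × 0.7421^(2/3) × 0.00028^(1/2) = 1.59 m³/s.

Q = 1.59 m³/s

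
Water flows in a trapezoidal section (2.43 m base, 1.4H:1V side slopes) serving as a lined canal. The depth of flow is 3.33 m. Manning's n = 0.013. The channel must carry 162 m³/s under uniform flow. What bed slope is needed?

With bottom width b = 2.43 m and side slope z = 1.4: A = (b + zy)y = (2.43 + 1.4×3.33)×3.33 = 23.62 m²; P = b + 2y√(1+z²) = 2.43 + 2×3.33×1.72 = 13.89 m.
Hydraulic radius R = A/P = 23.62/13.89 = 1.7 m.
From Manning's equation, S = [nQ / (1 A R^(2/3))]² = [0.013 × 162 / (1 × 23.62 × 1.7^(2/3))]² = 0.00392.

S = 0.00392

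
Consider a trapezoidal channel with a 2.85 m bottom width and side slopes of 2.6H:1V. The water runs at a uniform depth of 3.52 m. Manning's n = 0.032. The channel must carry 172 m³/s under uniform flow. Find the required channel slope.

With bottom width b = 2.85 m and side slope z = 2.6: A = (b + zy)y = (2.85 + 2.6×3.52)×3.52 = 42.25 m²; P = b + 2y√(1+z²) = 2.85 + 2×3.52×2.786 = 22.46 m.
Hydraulic radius R = A/P = 42.25/22.46 = 1.881 m.
From Manning's equation, S = [nQ / (1 A R^(2/3))]² = [0.032 × 172 / (1 × 42.25 × 1.881^(2/3))]² = 0.00731.

S = 0.00731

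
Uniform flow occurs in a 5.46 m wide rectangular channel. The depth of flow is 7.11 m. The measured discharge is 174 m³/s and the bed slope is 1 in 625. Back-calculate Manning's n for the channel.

n = 0.014

Flow area A = b·y = 5.46 × 7.11 = 38.82 m². Wetted perimeter P = b + 2y = 5.46 + 2×7.11 = 19.68 m.
Hydraulic radius R = A/P = 38.82/19.68 = 1.973 m.
Rearranging Manning's equation: n = (1/Q) A R^(2/3) S^(1/2) = (1/174) × 38.82 × 1.973^(2/3) × √0.0016 = 0.014.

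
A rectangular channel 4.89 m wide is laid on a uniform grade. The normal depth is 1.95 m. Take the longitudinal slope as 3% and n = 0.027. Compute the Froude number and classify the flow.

Flow area A = b·y = 4.89 × 1.95 = 9.535 m². Wetted perimeter P = b + 2y = 4.89 + 2×1.95 = 8.79 m.
Hydraulic radius R = A/P = 9.535/8.79 = 1.085 m.
V = (1/n) R^(2/3) √S = (1/0.027) × 1.085^(2/3) × √0.03 = 6.773 m/s. Hydraulic depth D_h = A/T = 9.535/4.89 = 1.95 m.
Froude number Fr = V/√(g·D_h) = 6.773/√(9.81×1.95) = 1.55, which is greater than 1, so the flow is supercritical.

supercritical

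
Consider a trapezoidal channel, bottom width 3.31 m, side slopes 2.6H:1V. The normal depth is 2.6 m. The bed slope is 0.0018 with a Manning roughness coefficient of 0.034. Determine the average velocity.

V = 1.61 m/s

With bottom width b = 3.31 m and side slope z = 2.6: A = (b + zy)y = (3.31 + 2.6×2.6)×2.6 = 26.18 m²; P = b + 2y√(1+z²) = 3.31 + 2×2.6×2.786 = 17.8 m.
Hydraulic radius R = A/P = 26.18/17.8 = 1.471 m.
From Manning's equation, V = (1/n) R^(2/3) S^(1/2) = (1/0.034) × 1.471^(2/3) × 0.0018^(1/2) = 1.61 m/s.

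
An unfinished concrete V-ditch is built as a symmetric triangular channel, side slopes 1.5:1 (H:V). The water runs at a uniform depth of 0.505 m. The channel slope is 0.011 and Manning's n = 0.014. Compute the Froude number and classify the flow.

For a triangular section with side slope z = 1.5: A = zy² = 1.5×0.505² = 0.3825 m²; P = 2y√(1+z²) = 2×0.505×1.803 = 1.821 m.
Hydraulic radius R = A/P = 0.3825/1.821 = 0.2101 m.
V = (1/n) R^(2/3) √S = (1/0.014) × 0.2101^(2/3) × √0.011 = 2.648 m/s. Hydraulic depth D_h = A/T = 0.3825/1.515 = 0.2525 m.
Froude number Fr = V/√(g·D_h) = 2.648/√(9.81×0.2525) = 1.68, which is greater than 1, so the flow is supercritical.

supercritical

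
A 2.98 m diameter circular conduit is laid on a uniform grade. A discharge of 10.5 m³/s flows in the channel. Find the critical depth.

At critical depth, Q² T / (g A³) = 1, i.e. A³/T = Q²/g = 10.5²/9.81 = 11.24.
At y = 1.63 m: A³/T = 20.05 — too large.
At y = 1.4 m: A³/T = 11.22 — ≈ 11.24.

y_c = 1.4 m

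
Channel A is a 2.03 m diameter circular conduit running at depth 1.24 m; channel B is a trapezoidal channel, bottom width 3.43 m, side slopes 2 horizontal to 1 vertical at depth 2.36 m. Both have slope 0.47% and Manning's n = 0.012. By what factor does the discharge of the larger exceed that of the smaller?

Channel A: For a circular section of diameter D = 2.03 m at depth y = 1.24 m, the central angle is θ = 2 arccos(1 − 2y/D) = 3.589 rad. Then A = (D²/8)(θ − sin θ) = 2.071 m² and P = Dθ/2 = 3.642 m. Hydraulic radius R = A/P = 2.071/3.642 = 0.5686 m. Q_A = (1/0.012)·2.071·0.5686^(2/3)·√0.0047 = 8.122 m³/s.
Channel B: With bottom width b = 3.43 m and side slope z = 2: A = (b + zy)y = (3.43 + 2×2.36)×2.36 = 19.23 m²; P = b + 2y√(1+z²) = 3.43 + 2×2.36×2.236 = 13.98 m. Hydraulic radius R = A/P = 19.23/13.98 = 1.375 m. Q_B = (1/0.012)·19.23·1.375^(2/3)·√0.0047 = 135.9 m³/s.
The larger discharge is 135.9 m³/s and the smaller is 8.122 m³/s; the ratio is 16.7.

16.7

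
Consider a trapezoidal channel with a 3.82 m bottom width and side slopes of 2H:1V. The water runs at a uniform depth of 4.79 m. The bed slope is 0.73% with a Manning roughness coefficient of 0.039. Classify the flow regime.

With bottom width b = 3.82 m and side slope z = 2: A = (b + zy)y = (3.82 + 2×4.79)×4.79 = 64.19 m²; P = b + 2y√(1+z²) = 3.82 + 2×4.79×2.236 = 25.24 m.
Hydraulic radius R = A/P = 64.19/25.24 = 2.543 m.
V = (1/n) R^(2/3) √S = (1/0.039) × 2.543^(2/3) × √0.0073 = 4.081 m/s. Hydraulic depth D_h = A/T = 64.19/22.98 = 2.793 m.
Froude number Fr = V/√(g·D_h) = 4.081/√(9.81×2.793) = 0.78, which is less than 1, so the flow is subcritical.

subcritical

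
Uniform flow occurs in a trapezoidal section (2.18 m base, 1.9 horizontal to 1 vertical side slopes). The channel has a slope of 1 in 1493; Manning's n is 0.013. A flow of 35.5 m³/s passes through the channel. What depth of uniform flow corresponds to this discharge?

y_n = 2.32 m

Manning's equation rearranged: A R^(2/3) = nQ / (1·√S) = 0.013 × 35.5 / (√0.0006698) = 17.83.
Try y = 2.73 m: A R^(2/3) = 25.72 — over.
Try y = 1.9 m: A R^(2/3) = 11.47 — short.
Try y = 2.32 m: A R^(2/3) = 17.82 — matches.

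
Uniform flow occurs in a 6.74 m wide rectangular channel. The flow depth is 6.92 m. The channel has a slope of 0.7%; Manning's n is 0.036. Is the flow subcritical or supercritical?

subcritical

Flow area A = b·y = 6.74 × 6.92 = 46.64 m². Wetted perimeter P = b + 2y = 6.74 + 2×6.92 = 20.58 m.
Hydraulic radius R = A/P = 46.64/20.58 = 2.266 m.
V = (1/n) R^(2/3) √S = (1/0.036) × 2.266^(2/3) × √0.007 = 4.01 m/s. Hydraulic depth D_h = A/T = 46.64/6.74 = 6.92 m.
Froude number Fr = V/√(g·D_h) = 4.01/√(9.81×6.92) = 0.487, which is less than 1, so the flow is subcritical.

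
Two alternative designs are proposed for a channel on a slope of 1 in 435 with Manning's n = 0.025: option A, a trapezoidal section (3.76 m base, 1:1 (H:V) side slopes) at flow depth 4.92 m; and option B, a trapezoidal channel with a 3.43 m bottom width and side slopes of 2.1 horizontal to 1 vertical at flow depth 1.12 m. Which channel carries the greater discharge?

channel A

Channel A: With bottom width b = 3.76 m and side slope z = 1: A = (b + zy)y = (3.76 + 1×4.92)×4.92 = 42.71 m²; P = b + 2y√(1+z²) = 3.76 + 2×4.92×1.414 = 17.68 m. Hydraulic radius R = A/P = 42.71/17.68 = 2.416 m. Q_A = (1/0.025)·42.71·2.416^(2/3)·√0.002299 = 147.5 m³/s.
Channel B: With bottom width b = 3.43 m and side slope z = 2.1: A = (b + zy)y = (3.43 + 2.1×1.12)×1.12 = 6.476 m²; P = b + 2y√(1+z²) = 3.43 + 2×1.12×2.326 = 8.64 m. Hydraulic radius R = A/P = 6.476/8.64 = 0.7495 m. Q_B = (1/0.025)·6.476·0.7495^(2/3)·√0.002299 = 10.25 m³/s.
Q_A = 147.5 m³/s vs Q_B = 10.25 m³/s, so channel A carries more.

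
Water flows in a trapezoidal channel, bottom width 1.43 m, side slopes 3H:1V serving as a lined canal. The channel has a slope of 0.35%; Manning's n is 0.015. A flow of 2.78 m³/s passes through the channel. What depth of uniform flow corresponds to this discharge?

y_n = 0.507 m

Manning's equation rearranged: A R^(2/3) = nQ / (1·√S) = 0.015 × 2.78 / (√0.0035) = 0.7049.
At y = 0.569 m: A R^(2/3) = 0.8948 — over.
At y = 0.419 m: A R^(2/3) = 0.4772 — short.
At y = 0.507 m: A R^(2/3) = 0.7039 — close enough.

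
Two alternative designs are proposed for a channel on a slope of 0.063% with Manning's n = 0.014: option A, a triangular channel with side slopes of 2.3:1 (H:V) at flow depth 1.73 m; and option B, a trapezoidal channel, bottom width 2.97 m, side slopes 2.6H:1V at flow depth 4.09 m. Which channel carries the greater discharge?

Channel A: For a triangular section with side slope z = 2.3: A = zy² = 2.3×1.73² = 6.884 m²; P = 2y√(1+z²) = 2×1.73×2.508 = 8.678 m. Hydraulic radius R = A/P = 6.884/8.678 = 0.7933 m. Q_A = (1/0.014)·6.884·0.7933^(2/3)·√0.00063 = 10.58 m³/s.
Channel B: With bottom width b = 2.97 m and side slope z = 2.6: A = (b + zy)y = (2.97 + 2.6×4.09)×4.09 = 55.64 m²; P = b + 2y√(1+z²) = 2.97 + 2×4.09×2.786 = 25.76 m. Hydraulic radius R = A/P = 55.64/25.76 = 2.16 m. Q_B = (1/0.014)·55.64·2.16^(2/3)·√0.00063 = 166.7 m³/s.
Q_A = 10.58 m³/s vs Q_B = 166.7 m³/s, so channel B carries more.

channel B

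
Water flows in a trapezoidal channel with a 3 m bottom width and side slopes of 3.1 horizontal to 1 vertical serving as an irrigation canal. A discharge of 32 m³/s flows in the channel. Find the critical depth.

y_c = 1.44 m

At critical depth, Q² T / (g A³) = 1, i.e. A³/T = Q²/g = 32²/9.81 = 104.4.
At y = 1.16 m: A³/T = 43.95 — too small.
At y = 1.56 m: A³/T = 144.1 — too large.
At y = 1.44 m: A³/T = 104.1 — ≈ 104.4.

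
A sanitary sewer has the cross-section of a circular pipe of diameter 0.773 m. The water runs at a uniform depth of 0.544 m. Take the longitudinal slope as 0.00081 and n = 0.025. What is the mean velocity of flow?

For a circular section of diameter D = 0.773 m at depth y = 0.544 m, the central angle is θ = 2 arccos(1 − 2y/D) = 3.981 rad. Then A = (D²/8)(θ − sin θ) = 0.3529 m² and P = Dθ/2 = 1.539 m.
Hydraulic radius R = A/P = 0.3529/1.539 = 0.2294 m.
From Manning's equation, V = (1/n) R^(2/3) S^(1/2) = (1/0.025) × 0.2294^(2/3) × 0.00081^(1/2) = 0.427 m/s.

V = 0.427 m/s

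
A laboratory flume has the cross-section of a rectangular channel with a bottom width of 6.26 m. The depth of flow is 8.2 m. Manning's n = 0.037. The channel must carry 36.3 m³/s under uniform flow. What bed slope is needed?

Flow area A = b·y = 6.26 × 8.2 = 51.33 m². Wetted perimeter P = b + 2y = 6.26 + 2×8.2 = 22.66 m.
Hydraulic radius R = A/P = 51.33/22.66 = 2.265 m.
From Manning's equation, S = [nQ / (1 A R^(2/3))]² = [0.037 × 36.3 / (1 × 51.33 × 2.265^(2/3))]² = 0.00023.

S = 0.00023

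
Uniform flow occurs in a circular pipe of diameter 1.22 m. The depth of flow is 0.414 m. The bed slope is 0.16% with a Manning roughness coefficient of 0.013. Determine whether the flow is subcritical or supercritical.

For a circular section of diameter D = 1.22 m at depth y = 0.414 m, the central angle is θ = 2 arccos(1 − 2y/D) = 2.487 rad. Then A = (D²/8)(θ − sin θ) = 0.3496 m² and P = Dθ/2 = 1.517 m.
Hydraulic radius R = A/P = 0.3496/1.517 = 0.2304 m.
V = (1/n) R^(2/3) √S = (1/0.013) × 0.2304^(2/3) × √0.0016 = 1.156 m/s. Hydraulic depth D_h = A/T = 0.3496/1.155 = 0.3026 m.
Froude number Fr = V/√(g·D_h) = 1.156/√(9.81×0.3026) = 0.671, which is less than 1, so the flow is subcritical.

subcritical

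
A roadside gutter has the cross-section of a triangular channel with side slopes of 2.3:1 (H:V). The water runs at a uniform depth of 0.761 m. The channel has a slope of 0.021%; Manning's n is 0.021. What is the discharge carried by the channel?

Q = 0.456 m³/s

For a triangular section with side slope z = 2.3: A = zy² = 2.3×0.761² = 1.332 m²; P = 2y√(1+z²) = 2×0.761×2.508 = 3.817 m.
Hydraulic radius R = A/P = 1.332/3.817 = 0.3489 m.
Manning's equation: Q = (1/n) A R^(2/3) S^(1/2) = (1/0.021) × 1.332 × 0.3489^(2/3) × 0.00021^(1/2) = 0.456 m³/s.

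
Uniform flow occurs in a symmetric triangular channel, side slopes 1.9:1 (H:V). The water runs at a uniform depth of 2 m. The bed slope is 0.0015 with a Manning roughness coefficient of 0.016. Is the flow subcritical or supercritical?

For a triangular section with side slope z = 1.9: A = zy² = 1.9×2² = 7.6 m²; P = 2y√(1+z²) = 2×2×2.147 = 8.588 m.
Hydraulic radius R = A/P = 7.6/8.588 = 0.8849 m.
V = (1/n) R^(2/3) √S = (1/0.016) × 0.8849^(2/3) × √0.0015 = 2.231 m/s. Hydraulic depth D_h = A/T = 7.6/7.6 = 1 m.
Froude number Fr = V/√(g·D_h) = 2.231/√(9.81×1) = 0.712, which is less than 1, so the flow is subcritical.

subcritical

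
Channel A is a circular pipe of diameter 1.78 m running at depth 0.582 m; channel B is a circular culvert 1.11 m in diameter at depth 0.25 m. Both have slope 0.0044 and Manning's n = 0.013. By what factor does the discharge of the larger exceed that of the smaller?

7.32

Channel A: For a circular section of diameter D = 1.78 m at depth y = 0.582 m, the central angle is θ = 2 arccos(1 − 2y/D) = 2.435 rad. Then A = (D²/8)(θ − sin θ) = 0.7071 m² and P = Dθ/2 = 2.167 m. Hydraulic radius R = A/P = 0.7071/2.167 = 0.3263 m. Q_A = (1/0.013)·0.7071·0.3263^(2/3)·√0.0044 = 1.71 m³/s.
Channel B: For a circular section of diameter D = 1.11 m at depth y = 0.25 m, the central angle is θ = 2 arccos(1 − 2y/D) = 1.978 rad. Then A = (D²/8)(θ − sin θ) = 0.1632 m² and P = Dθ/2 = 1.098 m. Hydraulic radius R = A/P = 0.1632/1.098 = 0.1487 m. Q_B = (1/0.013)·0.1632·0.1487^(2/3)·√0.0044 = 0.2337 m³/s.
The larger discharge is 1.71 m³/s and the smaller is 0.2337 m³/s; the ratio is 7.32.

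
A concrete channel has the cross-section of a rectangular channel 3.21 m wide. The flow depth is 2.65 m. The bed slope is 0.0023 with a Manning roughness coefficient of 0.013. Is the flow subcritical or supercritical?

subcritical

Flow area A = b·y = 3.21 × 2.65 = 8.506 m². Wetted perimeter P = b + 2y = 3.21 + 2×2.65 = 8.51 m.
Hydraulic radius R = A/P = 8.506/8.51 = 0.9996 m.
V = (1/n) R^(2/3) √S = (1/0.013) × 0.9996^(2/3) × √0.0023 = 3.688 m/s. Hydraulic depth D_h = A/T = 8.506/3.21 = 2.65 m.
Froude number Fr = V/√(g·D_h) = 3.688/√(9.81×2.65) = 0.723, which is less than 1, so the flow is subcritical.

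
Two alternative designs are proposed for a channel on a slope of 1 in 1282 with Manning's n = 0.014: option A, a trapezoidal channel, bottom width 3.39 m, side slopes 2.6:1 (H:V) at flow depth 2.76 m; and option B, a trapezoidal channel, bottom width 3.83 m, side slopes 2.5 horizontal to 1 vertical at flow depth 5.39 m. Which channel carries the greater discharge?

Channel A: With bottom width b = 3.39 m and side slope z = 2.6: A = (b + zy)y = (3.39 + 2.6×2.76)×2.76 = 29.16 m²; P = b + 2y√(1+z²) = 3.39 + 2×2.76×2.786 = 18.77 m. Hydraulic radius R = A/P = 29.16/18.77 = 1.554 m. Q_A = (1/0.014)·29.16·1.554^(2/3)·√0.00078 = 78.05 m³/s.
Channel B: With bottom width b = 3.83 m and side slope z = 2.5: A = (b + zy)y = (3.83 + 2.5×5.39)×5.39 = 93.27 m²; P = b + 2y√(1+z²) = 3.83 + 2×5.39×2.693 = 32.86 m. Hydraulic radius R = A/P = 93.27/32.86 = 2.839 m. Q_B = (1/0.014)·93.27·2.839^(2/3)·√0.00078 = 373.1 m³/s.
Q_A = 78.05 m³/s vs Q_B = 373.1 m³/s, so channel B carries more.

channel B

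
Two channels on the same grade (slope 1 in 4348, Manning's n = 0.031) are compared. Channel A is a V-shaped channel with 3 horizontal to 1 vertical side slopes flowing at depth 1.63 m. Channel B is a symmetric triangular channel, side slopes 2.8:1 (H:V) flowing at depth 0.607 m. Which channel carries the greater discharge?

Channel A: For a triangular section with side slope z = 3: A = zy² = 3×1.63² = 7.971 m²; P = 2y√(1+z²) = 2×1.63×3.162 = 10.31 m. Hydraulic radius R = A/P = 7.971/10.31 = 0.7732 m. Q_A = (1/0.031)·7.971·0.7732^(2/3)·√0.00023 = 3.285 m³/s.
Channel B: For a triangular section with side slope z = 2.8: A = zy² = 2.8×0.607² = 1.032 m²; P = 2y√(1+z²) = 2×0.607×2.973 = 3.609 m. Hydraulic radius R = A/P = 1.032/3.609 = 0.2858 m. Q_B = (1/0.031)·1.032·0.2858^(2/3)·√0.00023 = 0.219 m³/s.
Q_A = 3.285 m³/s vs Q_B = 0.219 m³/s, so channel A carries more.

channel A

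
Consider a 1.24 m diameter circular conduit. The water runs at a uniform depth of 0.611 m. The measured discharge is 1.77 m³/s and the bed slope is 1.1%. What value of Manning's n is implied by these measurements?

n = 0.016

For a circular section of diameter D = 1.24 m at depth y = 0.611 m, the central angle is θ = 2 arccos(1 − 2y/D) = 3.113 rad. Then A = (D²/8)(θ − sin θ) = 0.5927 m² and P = Dθ/2 = 1.93 m.
Hydraulic radius R = A/P = 0.5927/1.93 = 0.3071 m.
Rearranging Manning's equation: n = (1/Q) A R^(2/3) S^(1/2) = (1/1.77) × 0.5927 × 0.3071^(2/3) × √0.011 = 0.016.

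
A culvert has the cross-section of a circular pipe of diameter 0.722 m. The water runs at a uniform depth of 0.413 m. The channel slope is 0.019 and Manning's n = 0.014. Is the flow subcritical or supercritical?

For a circular section of diameter D = 0.722 m at depth y = 0.413 m, the central angle is θ = 2 arccos(1 − 2y/D) = 3.431 rad. Then A = (D²/8)(θ − sin θ) = 0.2421 m² and P = Dθ/2 = 1.238 m.
Hydraulic radius R = A/P = 0.2421/1.238 = 0.1955 m.
V = (1/n) R^(2/3) √S = (1/0.014) × 0.1955^(2/3) × √0.019 = 3.316 m/s. Hydraulic depth D_h = A/T = 0.2421/0.7145 = 0.3389 m.
Froude number Fr = V/√(g·D_h) = 3.316/√(9.81×0.3389) = 1.82, which is greater than 1, so the flow is supercritical.

supercritical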